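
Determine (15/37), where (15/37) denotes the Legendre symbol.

(15/37)
  = (37/15)    [QR: 37 ≡ 1 mod 4, sign kept]
  = (7/15)    [37 ≡ 7 mod 15]
  = -(15/7)    [QR: both ≡ 3 mod 4, sign flips]
  = -(1/7)    [15 ≡ 1 mod 7]
  = -1    [(1/7) = 1]

-1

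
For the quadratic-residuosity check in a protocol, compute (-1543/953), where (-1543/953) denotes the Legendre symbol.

-1

(-1543/953)
  = (1543/953)    [953 ≡ 1 mod 4 ⇒ (-1/953) = +1]
  = (590/953)    [1543 ≡ 590 mod 953]
  = (295/953)    [953 ≡ 1 mod 8 ⇒ (2/953) = +1]
  = (953/295)    [QR: 953 ≡ 1 mod 4, sign kept]
  = (68/295)    [953 ≡ 68 mod 295]
  = (17/295)    [295 ≡ 7 mod 8 ⇒ (2/295)^2 = +1]
  = (295/17)    [QR: 17 ≡ 1 mod 4, sign kept]
  = (6/17)    [295 ≡ 6 mod 17]
  = (3/17)    [17 ≡ 1 mod 8 ⇒ (2/17) = +1]
  = (17/3)    [QR: 17 ≡ 1 mod 4, sign kept]
  = (2/3)    [17 ≡ 2 mod 3]
  = -(1/3)    [3 ≡ 3 mod 8 ⇒ (2/3) = -1]
  = -1    [(1/3) = 1]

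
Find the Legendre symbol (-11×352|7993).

1

By multiplicativity, (-11·352|7993) = (-11|7993)·(352|7993).
First factor (-11|7993):
Pull out -1: (-11|7993) = (-1|7993)·(11|7993). Since 7993 ≡ 1 (mod 4), (-1|7993) = +1. Now have (11|7993).
7993 ≡ 1 (mod 4), so quadratic reciprocity gives (11|7993) = (7993|11). Reduce: 7993 ≡ 7 (mod 11). Now have (7|11).
Both 7 ≡ 3 and 11 ≡ 3 (mod 4), so reciprocity gives (7|11) = -(11|7). Reduce: 11 ≡ 4 (mod 7). Now have -(4|7).
Factor out 2: 4 = 2^2. Since 7 ≡ 7 (mod 8), (2|7) = +1, and (2|7)^2 = +1. Now have -(1|7).
(1|7) = 1. Collecting the sign factors: -1.
Second factor (352|7993):
Factor out 2: 352 = 2^5·11. Since 7993 ≡ 1 (mod 8), (2|7993) = +1, and (2|7993)^5 = +1. Now have (11|7993).
7993 ≡ 1 (mod 4), so quadratic reciprocity gives (11|7993) = (7993|11). Reduce: 7993 ≡ 7 (mod 11). Now have (7|11).
Both 7 ≡ 3 and 11 ≡ 3 (mod 4), so reciprocity gives (7|11) = -(11|7). Reduce: 11 ≡ 4 (mod 7). Now have -(4|7).
Factor out 2: 4 = 2^2. Since 7 ≡ 7 (mod 8), (2|7) = +1, and (2|7)^2 = +1. Now have -(1|7).
(1|7) = 1. Collecting the sign factors: -1.
Product: (-1)·(-1) = 1.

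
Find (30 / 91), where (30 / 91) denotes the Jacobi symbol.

1

(30 / 91)
  = -(15 / 91)    [91 ≡ 3 mod 8 ⇒ (2 / 91) = -1]
  = (91 / 15)    [QR: both ≡ 3 mod 4, sign flips]
  = (1 / 15)    [91 ≡ 1 mod 15]
  = 1    [(1 / 15) = 1]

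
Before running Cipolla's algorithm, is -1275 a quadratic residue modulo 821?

yes

Reduce the numerator: -1275 ≡ 367 (mod 821), so (-1275|821) = (367|821).
821 ≡ 1 (mod 4), so quadratic reciprocity gives (367|821) = (821|367). Reduce: 821 ≡ 87 (mod 367). Now have (87|367).
Both 87 ≡ 3 and 367 ≡ 3 (mod 4), so reciprocity gives (87|367) = -(367|87). Reduce: 367 ≡ 19 (mod 87). Now have -(19|87).
Both 19 ≡ 3 and 87 ≡ 3 (mod 4), so reciprocity gives (19|87) = -(87|19). Reduce: 87 ≡ 11 (mod 19). Now have (11|19).
Both 11 ≡ 3 and 19 ≡ 3 (mod 4), so reciprocity gives (11|19) = -(19|11). Reduce: 19 ≡ 8 (mod 11). Now have -(8|11).
Factor out 2: 8 = 2^3. Since 11 ≡ 3 (mod 8), (2|11) = -1, and (2|11)^3 = -1. Now have (1|11).
(1|11) = 1. Collecting the sign factors: 1.
(-1275|821) = 1, and 821 is prime, so -1275 is a quadratic residue mod 821.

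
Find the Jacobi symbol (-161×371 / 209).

-1

By multiplicativity, (-161·371 / 209) = (-161 / 209)·(371 / 209).
First factor (-161 / 209):
Reduce the numerator: -161 ≡ 48 (mod 209), so (-161 / 209) = (48 / 209).
Factor out 2: 48 = 2^4·3. Since 209 ≡ 1 (mod 8), (2 / 209) = +1, and (2 / 209)^4 = +1. Now have (3 / 209).
209 ≡ 1 (mod 4), so quadratic reciprocity gives (3 / 209) = (209 / 3). Reduce: 209 ≡ 2 (mod 3). Now have (2 / 3).
Factor out 2: 2 = 2. Since 3 ≡ 3 (mod 8), (2 / 3) = -1. Now have -(1 / 3).
(1 / 3) = 1. Collecting the sign factors: -1.
Second factor (371 / 209):
Reduce the numerator: 371 ≡ 162 (mod 209), so (371 / 209) = (162 / 209).
Factor out 2: 162 = 2·81. Since 209 ≡ 1 (mod 8), (2 / 209) = +1. Now have (81 / 209).
81 ≡ 1 (mod 4), so quadratic reciprocity gives (81 / 209) = (209 / 81). Reduce: 209 ≡ 47 (mod 81). Now have (47 / 81).
81 ≡ 1 (mod 4), so quadratic reciprocity gives (47 / 81) = (81 / 47). Reduce: 81 ≡ 34 (mod 47). Now have (34 / 47).
Factor out 2: 34 = 2·17. Since 47 ≡ 7 (mod 8), (2 / 47) = +1. Now have (17 / 47).
17 ≡ 1 (mod 4), so quadratic reciprocity gives (17 / 47) = (47 / 17). Reduce: 47 ≡ 13 (mod 17). Now have (13 / 17).
13 ≡ 1 (mod 4), so quadratic reciprocity gives (13 / 17) = (17 / 13). Reduce: 17 ≡ 4 (mod 13). Now have (4 / 13).
Factor out 2: 4 = 2^2. Since 13 ≡ 5 (mod 8), (2 / 13) = -1, and (2 / 13)^2 = +1. Now have (1 / 13).
(1 / 13) = 1. Collecting the sign factors: 1.
Product: (-1)·(1) = -1.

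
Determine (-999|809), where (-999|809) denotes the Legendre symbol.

1

Pull out -1: (-999|809) = (-1|809)·(999|809). Since 809 ≡ 1 (mod 4), (-1|809) = +1. Now have (999|809).
Reduce the numerator: 999 ≡ 190 (mod 809), so (999|809) = (190|809).
Factor out 2: 190 = 2·95. Since 809 ≡ 1 (mod 8), (2|809) = +1. Now have (95|809).
809 ≡ 1 (mod 4), so quadratic reciprocity gives (95|809) = (809|95). Reduce: 809 ≡ 49 (mod 95). Now have (49|95).
49 ≡ 1 (mod 4), so quadratic reciprocity gives (49|95) = (95|49). Reduce: 95 ≡ 46 (mod 49). Now have (46|49).
Factor out 2: 46 = 2·23. Since 49 ≡ 1 (mod 8), (2|49) = +1. Now have (23|49).
49 ≡ 1 (mod 4), so quadratic reciprocity gives (23|49) = (49|23). Reduce: 49 ≡ 3 (mod 23). Now have (3|23).
Both 3 ≡ 3 and 23 ≡ 3 (mod 4), so reciprocity gives (3|23) = -(23|3). Reduce: 23 ≡ 2 (mod 3). Now have -(2|3).
Factor out 2: 2 = 2. Since 3 ≡ 3 (mod 8), (2|3) = -1. Now have (1|3).
(1|3) = 1. Collecting the sign factors: 1.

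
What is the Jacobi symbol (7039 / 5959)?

-1

(7039 / 5959)
  = (1080 / 5959)    [7039 ≡ 1080 mod 5959]
  = (135 / 5959)    [5959 ≡ 7 mod 8 ⇒ (2 / 5959)^3 = +1]
  = -(5959 / 135)    [QR: both ≡ 3 mod 4, sign flips]
  = -(19 / 135)    [5959 ≡ 19 mod 135]
  = (135 / 19)    [QR: both ≡ 3 mod 4, sign flips]
  = (2 / 19)    [135 ≡ 2 mod 19]
  = -(1 / 19)    [19 ≡ 3 mod 8 ⇒ (2 / 19) = -1]
  = -1    [(1 / 19) = 1]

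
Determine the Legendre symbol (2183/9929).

(2183/9929)
  = (9929/2183)    [QR: 9929 ≡ 1 mod 4, sign kept]
  = (1197/2183)    [9929 ≡ 1197 mod 2183]
  = (2183/1197)    [QR: 1197 ≡ 1 mod 4, sign kept]
  = (986/1197)    [2183 ≡ 986 mod 1197]
  = -(493/1197)    [1197 ≡ 5 mod 8 ⇒ (2/1197) = -1]
  = -(1197/493)    [QR: 493 ≡ 1 mod 4, sign kept]
  = -(211/493)    [1197 ≡ 211 mod 493]
  = -(493/211)    [QR: 493 ≡ 1 mod 4, sign kept]
  = -(71/211)    [493 ≡ 71 mod 211]
  = (211/71)    [QR: both ≡ 3 mod 4, sign flips]
  = (69/71)    [211 ≡ 69 mod 71]
  = (71/69)    [QR: 69 ≡ 1 mod 4, sign kept]
  = (2/69)    [71 ≡ 2 mod 69]
  = -(1/69)    [69 ≡ 5 mod 8 ⇒ (2/69) = -1]
  = -1    [(1/69) = 1]

-1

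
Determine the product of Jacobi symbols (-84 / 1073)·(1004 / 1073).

By multiplicativity, (-84·1004 / 1073) = (-84 / 1073)·(1004 / 1073).
First factor (-84 / 1073):
Reduce the numerator: -84 ≡ 989 (mod 1073), so (-84 / 1073) = (989 / 1073).
989 ≡ 1 (mod 4), so quadratic reciprocity gives (989 / 1073) = (1073 / 989). Reduce: 1073 ≡ 84 (mod 989). Now have (84 / 989).
Factor out 2: 84 = 2^2·21. Since 989 ≡ 5 (mod 8), (2 / 989) = -1, and (2 / 989)^2 = +1. Now have (21 / 989).
21 ≡ 1 (mod 4), so quadratic reciprocity gives (21 / 989) = (989 / 21). Reduce: 989 ≡ 2 (mod 21). Now have (2 / 21).
Factor out 2: 2 = 2. Since 21 ≡ 5 (mod 8), (2 / 21) = -1. Now have -(1 / 21).
(1 / 21) = 1. Collecting the sign factors: -1.
Second factor (1004 / 1073):
Factor out 2: 1004 = 2^2·251. Since 1073 ≡ 1 (mod 8), (2 / 1073) = +1, and (2 / 1073)^2 = +1. Now have (251 / 1073).
1073 ≡ 1 (mod 4), so quadratic reciprocity gives (251 / 1073) = (1073 / 251). Reduce: 1073 ≡ 69 (mod 251). Now have (69 / 251).
69 ≡ 1 (mod 4), so quadratic reciprocity gives (69 / 251) = (251 / 69). Reduce: 251 ≡ 44 (mod 69). Now have (44 / 69).
Factor out 2: 44 = 2^2·11. Since 69 ≡ 5 (mod 8), (2 / 69) = -1, and (2 / 69)^2 = +1. Now have (11 / 69).
69 ≡ 1 (mod 4), so quadratic reciprocity gives (11 / 69) = (69 / 11). Reduce: 69 ≡ 3 (mod 11). Now have (3 / 11).
Both 3 ≡ 3 and 11 ≡ 3 (mod 4), so reciprocity gives (3 / 11) = -(11 / 3). Reduce: 11 ≡ 2 (mod 3). Now have -(2 / 3).
Factor out 2: 2 = 2. Since 3 ≡ 3 (mod 8), (2 / 3) = -1. Now have (1 / 3).
(1 / 3) = 1. Collecting the sign factors: 1.
Product: (-1)·(1) = -1.

-1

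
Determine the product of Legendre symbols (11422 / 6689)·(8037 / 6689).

1

By multiplicativity, (11422·8037 / 6689) = (11422 / 6689)·(8037 / 6689).
First factor (11422 / 6689):
Reduce the numerator: 11422 ≡ 4733 (mod 6689), so (11422 / 6689) = (4733 / 6689).
4733 ≡ 1 (mod 4), so quadratic reciprocity gives (4733 / 6689) = (6689 / 4733). Reduce: 6689 ≡ 1956 (mod 4733). Now have (1956 / 4733).
Factor out 2: 1956 = 2^2·489. Since 4733 ≡ 5 (mod 8), (2 / 4733) = -1, and (2 / 4733)^2 = +1. Now have (489 / 4733).
489 ≡ 1 (mod 4), so quadratic reciprocity gives (489 / 4733) = (4733 / 489). Reduce: 4733 ≡ 332 (mod 489). Now have (332 / 489).
Factor out 2: 332 = 2^2·83. Since 489 ≡ 1 (mod 8), (2 / 489) = +1, and (2 / 489)^2 = +1. Now have (83 / 489).
489 ≡ 1 (mod 4), so quadratic reciprocity gives (83 / 489) = (489 / 83). Reduce: 489 ≡ 74 (mod 83). Now have (74 / 83).
Factor out 2: 74 = 2·37. Since 83 ≡ 3 (mod 8), (2 / 83) = -1. Now have -(37 / 83).
37 ≡ 1 (mod 4), so quadratic reciprocity gives (37 / 83) = (83 / 37). Reduce: 83 ≡ 9 (mod 37). Now have -(9 / 37).
9 ≡ 1 (mod 4), so quadratic reciprocity gives (9 / 37) = (37 / 9). Reduce: 37 ≡ 1 (mod 9). Now have -(1 / 9).
(1 / 9) = 1. Collecting the sign factors: -1.
Second factor (8037 / 6689):
Reduce the numerator: 8037 ≡ 1348 (mod 6689), so (8037 / 6689) = (1348 / 6689).
Factor out 2: 1348 = 2^2·337. Since 6689 ≡ 1 (mod 8), (2 / 6689) = +1, and (2 / 6689)^2 = +1. Now have (337 / 6689).
337 ≡ 1 (mod 4), so quadratic reciprocity gives (337 / 6689) = (6689 / 337). Reduce: 6689 ≡ 286 (mod 337). Now have (286 / 337).
Factor out 2: 286 = 2·143. Since 337 ≡ 1 (mod 8), (2 / 337) = +1. Now have (143 / 337).
337 ≡ 1 (mod 4), so quadratic reciprocity gives (143 / 337) = (337 / 143). Reduce: 337 ≡ 51 (mod 143). Now have (51 / 143).
Both 51 ≡ 3 and 143 ≡ 3 (mod 4), so reciprocity gives (51 / 143) = -(143 / 51). Reduce: 143 ≡ 41 (mod 51). Now have -(41 / 51).
41 ≡ 1 (mod 4), so quadratic reciprocity gives (41 / 51) = (51 / 41). Reduce: 51 ≡ 10 (mod 41). Now have -(10 / 41).
Factor out 2: 10 = 2·5. Since 41 ≡ 1 (mod 8), (2 / 41) = +1. Now have -(5 / 41).
5 ≡ 1 (mod 4), so quadratic reciprocity gives (5 / 41) = (41 / 5). Reduce: 41 ≡ 1 (mod 5). Now have -(1 / 5).
(1 / 5) = 1. Collecting the sign factors: -1.
Product: (-1)·(-1) = 1.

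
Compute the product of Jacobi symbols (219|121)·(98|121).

1

By multiplicativity, (219·98|121) = (219|121)·(98|121).
First factor (219|121):
(219|121)
  = (98|121)    [219 ≡ 98 mod 121]
  = (49|121)    [121 ≡ 1 mod 8 ⇒ (2|121) = +1]
  = (121|49)    [QR: 49 ≡ 1 mod 4, sign kept]
  = (23|49)    [121 ≡ 23 mod 49]
  = (49|23)    [QR: 49 ≡ 1 mod 4, sign kept]
  = (3|23)    [49 ≡ 3 mod 23]
  = -(23|3)    [QR: both ≡ 3 mod 4, sign flips]
  = -(2|3)    [23 ≡ 2 mod 3]
  = (1|3)    [3 ≡ 3 mod 8 ⇒ (2|3) = -1]
  = 1    [(1|3) = 1]
Second factor (98|121):
(98|121)
  = (49|121)    [121 ≡ 1 mod 8 ⇒ (2|121) = +1]
  = (121|49)    [QR: 49 ≡ 1 mod 4, sign kept]
  = (23|49)    [121 ≡ 23 mod 49]
  = (49|23)    [QR: 49 ≡ 1 mod 4, sign kept]
  = (3|23)    [49 ≡ 3 mod 23]
  = -(23|3)    [QR: both ≡ 3 mod 4, sign flips]
  = -(2|3)    [23 ≡ 2 mod 3]
  = (1|3)    [3 ≡ 3 mod 8 ⇒ (2|3) = -1]
  = 1    [(1|3) = 1]
Product: (1)·(1) = 1.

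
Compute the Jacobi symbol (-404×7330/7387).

-1

By multiplicativity, (-404·7330/7387) = (-404/7387)·(7330/7387).
First factor (-404/7387):
(-404/7387)
  = -(404/7387)    [7387 ≡ 3 mod 4 ⇒ (-1/7387) = -1]
  = -(101/7387)    [7387 ≡ 3 mod 8 ⇒ (2/7387)^2 = +1]
  = -(7387/101)    [QR: 101 ≡ 1 mod 4, sign kept]
  = -(14/101)    [7387 ≡ 14 mod 101]
  = (7/101)    [101 ≡ 5 mod 8 ⇒ (2/101) = -1]
  = (101/7)    [QR: 101 ≡ 1 mod 4, sign kept]
  = (3/7)    [101 ≡ 3 mod 7]
  = -(7/3)    [QR: both ≡ 3 mod 4, sign flips]
  = -(1/3)    [7 ≡ 1 mod 3]
  = -1    [(1/3) = 1]
Second factor (7330/7387):
(7330/7387)
  = -(3665/7387)    [7387 ≡ 3 mod 8 ⇒ (2/7387) = -1]
  = -(7387/3665)    [QR: 3665 ≡ 1 mod 4, sign kept]
  = -(57/3665)    [7387 ≡ 57 mod 3665]
  = -(3665/57)    [QR: 57 ≡ 1 mod 4, sign kept]
  = -(17/57)    [3665 ≡ 17 mod 57]
  = -(57/17)    [QR: 17 ≡ 1 mod 4, sign kept]
  = -(6/17)    [57 ≡ 6 mod 17]
  = -(3/17)    [17 ≡ 1 mod 8 ⇒ (2/17) = +1]
  = -(17/3)    [QR: 17 ≡ 1 mod 4, sign kept]
  = -(2/3)    [17 ≡ 2 mod 3]
  = (1/3)    [3 ≡ 3 mod 8 ⇒ (2/3) = -1]
  = 1    [(1/3) = 1]
Product: (-1)·(1) = -1.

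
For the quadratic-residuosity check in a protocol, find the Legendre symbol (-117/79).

(-117/79)
  = (41/79)    [-117 ≡ 41 mod 79]
  = (79/41)    [QR: 41 ≡ 1 mod 4, sign kept]
  = (38/41)    [79 ≡ 38 mod 41]
  = (19/41)    [41 ≡ 1 mod 8 ⇒ (2/41) = +1]
  = (41/19)    [QR: 41 ≡ 1 mod 4, sign kept]
  = (3/19)    [41 ≡ 3 mod 19]
  = -(19/3)    [QR: both ≡ 3 mod 4, sign flips]
  = -(1/3)    [19 ≡ 1 mod 3]
  = -1    [(1/3) = 1]

-1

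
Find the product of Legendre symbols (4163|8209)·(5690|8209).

By multiplicativity, (4163·5690|8209) = (4163|8209)·(5690|8209).
First factor (4163|8209):
8209 ≡ 1 (mod 4), so quadratic reciprocity gives (4163|8209) = (8209|4163). Reduce: 8209 ≡ 4046 (mod 4163). Now have (4046|4163).
Factor out 2: 4046 = 2·2023. Since 4163 ≡ 3 (mod 8), (2|4163) = -1. Now have -(2023|4163).
Both 2023 ≡ 3 and 4163 ≡ 3 (mod 4), so reciprocity gives (2023|4163) = -(4163|2023). Reduce: 4163 ≡ 117 (mod 2023). Now have (117|2023).
117 ≡ 1 (mod 4), so quadratic reciprocity gives (117|2023) = (2023|117). Reduce: 2023 ≡ 34 (mod 117). Now have (34|117).
Factor out 2: 34 = 2·17. Since 117 ≡ 5 (mod 8), (2|117) = -1. Now have -(17|117).
17 ≡ 1 (mod 4), so quadratic reciprocity gives (17|117) = (117|17). Reduce: 117 ≡ 15 (mod 17). Now have -(15|17).
17 ≡ 1 (mod 4), so quadratic reciprocity gives (15|17) = (17|15). Reduce: 17 ≡ 2 (mod 15). Now have -(2|15).
Factor out 2: 2 = 2. Since 15 ≡ 7 (mod 8), (2|15) = +1. Now have -(1|15).
(1|15) = 1. Collecting the sign factors: -1.
Second factor (5690|8209):
Factor out 2: 5690 = 2·2845. Since 8209 ≡ 1 (mod 8), (2|8209) = +1. Now have (2845|8209).
2845 ≡ 1 (mod 4), so quadratic reciprocity gives (2845|8209) = (8209|2845). Reduce: 8209 ≡ 2519 (mod 2845). Now have (2519|2845).
2845 ≡ 1 (mod 4), so quadratic reciprocity gives (2519|2845) = (2845|2519). Reduce: 2845 ≡ 326 (mod 2519). Now have (326|2519).
Factor out 2: 326 = 2·163. Since 2519 ≡ 7 (mod 8), (2|2519) = +1. Now have (163|2519).
Both 163 ≡ 3 and 2519 ≡ 3 (mod 4), so reciprocity gives (163|2519) = -(2519|163). Reduce: 2519 ≡ 74 (mod 163). Now have -(74|163).
Factor out 2: 74 = 2·37. Since 163 ≡ 3 (mod 8), (2|163) = -1. Now have (37|163).
37 ≡ 1 (mod 4), so quadratic reciprocity gives (37|163) = (163|37). Reduce: 163 ≡ 15 (mod 37). Now have (15|37).
37 ≡ 1 (mod 4), so quadratic reciprocity gives (15|37) = (37|15). Reduce: 37 ≡ 7 (mod 15). Now have (7|15).
Both 7 ≡ 3 and 15 ≡ 3 (mod 4), so reciprocity gives (7|15) = -(15|7). Reduce: 15 ≡ 1 (mod 7). Now have -(1|7).
(1|7) = 1. Collecting the sign factors: -1.
Product: (-1)·(-1) = 1.

1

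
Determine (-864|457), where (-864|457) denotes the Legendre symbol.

1

(-864|457)
  = (864|457)    [457 ≡ 1 mod 4 ⇒ (-1|457) = +1]
  = (407|457)    [864 ≡ 407 mod 457]
  = (457|407)    [QR: 457 ≡ 1 mod 4, sign kept]
  = (50|407)    [457 ≡ 50 mod 407]
  = (25|407)    [407 ≡ 7 mod 8 ⇒ (2|407) = +1]
  = (407|25)    [QR: 25 ≡ 1 mod 4, sign kept]
  = (7|25)    [407 ≡ 7 mod 25]
  = (25|7)    [QR: 25 ≡ 1 mod 4, sign kept]
  = (4|7)    [25 ≡ 4 mod 7]
  = (1|7)    [7 ≡ 7 mod 8 ⇒ (2|7)^2 = +1]
  = 1    [(1|7) = 1]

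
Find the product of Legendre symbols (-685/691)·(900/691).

1

By multiplicativity, (-685·900/691) = (-685/691)·(900/691).
First factor (-685/691):
Pull out -1: (-685/691) = (-1/691)·(685/691). Since 691 ≡ 3 (mod 4), (-1/691) = -1. Now have -(685/691).
685 ≡ 1 (mod 4), so quadratic reciprocity gives (685/691) = (691/685). Reduce: 691 ≡ 6 (mod 685). Now have -(6/685).
Factor out 2: 6 = 2·3. Since 685 ≡ 5 (mod 8), (2/685) = -1. Now have (3/685).
685 ≡ 1 (mod 4), so quadratic reciprocity gives (3/685) = (685/3). Reduce: 685 ≡ 1 (mod 3). Now have (1/3).
(1/3) = 1. Collecting the sign factors: 1.
Second factor (900/691):
Reduce the numerator: 900 ≡ 209 (mod 691), so (900/691) = (209/691).
209 ≡ 1 (mod 4), so quadratic reciprocity gives (209/691) = (691/209). Reduce: 691 ≡ 64 (mod 209). Now have (64/209).
Factor out 2: 64 = 2^6. Since 209 ≡ 1 (mod 8), (2/209) = +1, and (2/209)^6 = +1. Now have (1/209).
(1/209) = 1. Collecting the sign factors: 1.
Product: (1)·(1) = 1.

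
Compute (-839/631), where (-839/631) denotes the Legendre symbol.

Reduce the numerator: -839 ≡ 423 (mod 631), so (-839/631) = (423/631).
Both 423 ≡ 3 and 631 ≡ 3 (mod 4), so reciprocity gives (423/631) = -(631/423). Reduce: 631 ≡ 208 (mod 423). Now have -(208/423).
Factor out 2: 208 = 2^4·13. Since 423 ≡ 7 (mod 8), (2/423) = +1, and (2/423)^4 = +1. Now have -(13/423).
13 ≡ 1 (mod 4), so quadratic reciprocity gives (13/423) = (423/13). Reduce: 423 ≡ 7 (mod 13). Now have -(7/13).
13 ≡ 1 (mod 4), so quadratic reciprocity gives (7/13) = (13/7). Reduce: 13 ≡ 6 (mod 7). Now have -(6/7).
Factor out 2: 6 = 2·3. Since 7 ≡ 7 (mod 8), (2/7) = +1. Now have -(3/7).
Both 3 ≡ 3 and 7 ≡ 3 (mod 4), so reciprocity gives (3/7) = -(7/3). Reduce: 7 ≡ 1 (mod 3). Now have (1/3).
(1/3) = 1. Collecting the sign factors: 1.

1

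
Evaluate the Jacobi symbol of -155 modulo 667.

Reduce the numerator: -155 ≡ 512 (mod 667), so (-155|667) = (512|667).
Factor out 2: 512 = 2^9. Since 667 ≡ 3 (mod 8), (2|667) = -1, and (2|667)^9 = -1. Now have -(1|667).
(1|667) = 1. Collecting the sign factors: -1.

-1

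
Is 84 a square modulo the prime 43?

yes

(84|43)
  = (41|43)    [84 ≡ 41 mod 43]
  = (43|41)    [QR: 41 ≡ 1 mod 4, sign kept]
  = (2|41)    [43 ≡ 2 mod 41]
  = (1|41)    [41 ≡ 1 mod 8 ⇒ (2|41) = +1]
  = 1    [(1|41) = 1]
The Legendre symbol is 1, so x^2 ≡ 84 (mod 43) has solution.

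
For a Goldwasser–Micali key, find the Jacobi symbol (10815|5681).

-1

(10815|5681)
  = (5134|5681)    [10815 ≡ 5134 mod 5681]
  = (2567|5681)    [5681 ≡ 1 mod 8 ⇒ (2|5681) = +1]
  = (5681|2567)    [QR: 5681 ≡ 1 mod 4, sign kept]
  = (547|2567)    [5681 ≡ 547 mod 2567]
  = -(2567|547)    [QR: both ≡ 3 mod 4, sign flips]
  = -(379|547)    [2567 ≡ 379 mod 547]
  = (547|379)    [QR: both ≡ 3 mod 4, sign flips]
  = (168|379)    [547 ≡ 168 mod 379]
  = -(21|379)    [379 ≡ 3 mod 8 ⇒ (2|379)^3 = -1]
  = -(379|21)    [QR: 21 ≡ 1 mod 4, sign kept]
  = -(1|21)    [379 ≡ 1 mod 21]
  = -1    [(1|21) = 1]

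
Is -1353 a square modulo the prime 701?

yes

(-1353|701)
  = (49|701)    [-1353 ≡ 49 mod 701]
  = (701|49)    [QR: 49 ≡ 1 mod 4, sign kept]
  = (15|49)    [701 ≡ 15 mod 49]
  = (49|15)    [QR: 49 ≡ 1 mod 4, sign kept]
  = (4|15)    [49 ≡ 4 mod 15]
  = (1|15)    [15 ≡ 7 mod 8 ⇒ (2|15)^2 = +1]
  = 1    [(1|15) = 1]
The Legendre symbol is 1, so x^2 ≡ -1353 (mod 701) has solution.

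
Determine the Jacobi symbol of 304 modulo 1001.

-1

Factor out 2: 304 = 2^4·19. Since 1001 ≡ 1 (mod 8), (2/1001) = +1, and (2/1001)^4 = +1. Now have (19/1001).
1001 ≡ 1 (mod 4), so quadratic reciprocity gives (19/1001) = (1001/19). Reduce: 1001 ≡ 13 (mod 19). Now have (13/19).
13 ≡ 1 (mod 4), so quadratic reciprocity gives (13/19) = (19/13). Reduce: 19 ≡ 6 (mod 13). Now have (6/13).
Factor out 2: 6 = 2·3. Since 13 ≡ 5 (mod 8), (2/13) = -1. Now have -(3/13).
13 ≡ 1 (mod 4), so quadratic reciprocity gives (3/13) = (13/3). Reduce: 13 ≡ 1 (mod 3). Now have -(1/3).
(1/3) = 1. Collecting the sign factors: -1.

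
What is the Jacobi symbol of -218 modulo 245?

(-218|245)
  = (27|245)    [-218 ≡ 27 mod 245]
  = (245|27)    [QR: 245 ≡ 1 mod 4, sign kept]
  = (2|27)    [245 ≡ 2 mod 27]
  = -(1|27)    [27 ≡ 3 mod 8 ⇒ (2|27) = -1]
  = -1    [(1|27) = 1]

-1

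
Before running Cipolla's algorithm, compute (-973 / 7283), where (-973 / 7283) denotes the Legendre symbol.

1

Pull out -1: (-973 / 7283) = (-1 / 7283)·(973 / 7283). Since 7283 ≡ 3 (mod 4), (-1 / 7283) = -1. Now have -(973 / 7283).
973 ≡ 1 (mod 4), so quadratic reciprocity gives (973 / 7283) = (7283 / 973). Reduce: 7283 ≡ 472 (mod 973). Now have -(472 / 973).
Factor out 2: 472 = 2^3·59. Since 973 ≡ 5 (mod 8), (2 / 973) = -1, and (2 / 973)^3 = -1. Now have (59 / 973).
973 ≡ 1 (mod 4), so quadratic reciprocity gives (59 / 973) = (973 / 59). Reduce: 973 ≡ 29 (mod 59). Now have (29 / 59).
29 ≡ 1 (mod 4), so quadratic reciprocity gives (29 / 59) = (59 / 29). Reduce: 59 ≡ 1 (mod 29). Now have (1 / 29).
(1 / 29) = 1. Collecting the sign factors: 1.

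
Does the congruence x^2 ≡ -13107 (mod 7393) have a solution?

Pull out -1: (-13107/7393) = (-1/7393)·(13107/7393). Since 7393 ≡ 1 (mod 4), (-1/7393) = +1. Now have (13107/7393).
Reduce the numerator: 13107 ≡ 5714 (mod 7393), so (13107/7393) = (5714/7393).
Factor out 2: 5714 = 2·2857. Since 7393 ≡ 1 (mod 8), (2/7393) = +1. Now have (2857/7393).
2857 ≡ 1 (mod 4), so quadratic reciprocity gives (2857/7393) = (7393/2857). Reduce: 7393 ≡ 1679 (mod 2857). Now have (1679/2857).
2857 ≡ 1 (mod 4), so quadratic reciprocity gives (1679/2857) = (2857/1679). Reduce: 2857 ≡ 1178 (mod 1679). Now have (1178/1679).
Factor out 2: 1178 = 2·589. Since 1679 ≡ 7 (mod 8), (2/1679) = +1. Now have (589/1679).
589 ≡ 1 (mod 4), so quadratic reciprocity gives (589/1679) = (1679/589). Reduce: 1679 ≡ 501 (mod 589). Now have (501/589).
501 ≡ 1 (mod 4), so quadratic reciprocity gives (501/589) = (589/501). Reduce: 589 ≡ 88 (mod 501). Now have (88/501).
Factor out 2: 88 = 2^3·11. Since 501 ≡ 5 (mod 8), (2/501) = -1, and (2/501)^3 = -1. Now have -(11/501).
501 ≡ 1 (mod 4), so quadratic reciprocity gives (11/501) = (501/11). Reduce: 501 ≡ 6 (mod 11). Now have -(6/11).
Factor out 2: 6 = 2·3. Since 11 ≡ 3 (mod 8), (2/11) = -1. Now have (3/11).
Both 3 ≡ 3 and 11 ≡ 3 (mod 4), so reciprocity gives (3/11) = -(11/3). Reduce: 11 ≡ 2 (mod 3). Now have -(2/3).
Factor out 2: 2 = 2. Since 3 ≡ 3 (mod 8), (2/3) = -1. Now have (1/3).
(1/3) = 1. Collecting the sign factors: 1.
The Legendre symbol is 1, so x^2 ≡ -13107 (mod 7393) has solution.

yes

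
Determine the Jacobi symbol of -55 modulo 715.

(-55 / 715)
  = -(55 / 715)    [715 ≡ 3 mod 4 ⇒ (-1 / 715) = -1]
  = (715 / 55)    [QR: both ≡ 3 mod 4, sign flips]
  = (0 / 55)    [715 ≡ 0 mod 55]
  = 0    [numerator 0, gcd > 1]

0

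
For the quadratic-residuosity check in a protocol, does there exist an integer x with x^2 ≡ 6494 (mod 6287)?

(6494|6287)
  = (207|6287)    [6494 ≡ 207 mod 6287]
  = -(6287|207)    [QR: both ≡ 3 mod 4, sign flips]
  = -(77|207)    [6287 ≡ 77 mod 207]
  = -(207|77)    [QR: 77 ≡ 1 mod 4, sign kept]
  = -(53|77)    [207 ≡ 53 mod 77]
  = -(77|53)    [QR: 53 ≡ 1 mod 4, sign kept]
  = -(24|53)    [77 ≡ 24 mod 53]
  = (3|53)    [53 ≡ 5 mod 8 ⇒ (2|53)^3 = -1]
  = (53|3)    [QR: 53 ≡ 1 mod 4, sign kept]
  = (2|3)    [53 ≡ 2 mod 3]
  = -(1|3)    [3 ≡ 3 mod 8 ⇒ (2|3) = -1]
  = -1    [(1|3) = 1]
The Legendre symbol is -1, so x^2 ≡ 6494 (mod 6287) has no solution.

no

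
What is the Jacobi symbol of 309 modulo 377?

-1

309 ≡ 1 (mod 4), so quadratic reciprocity gives (309 / 377) = (377 / 309). Reduce: 377 ≡ 68 (mod 309). Now have (68 / 309).
Factor out 2: 68 = 2^2·17. Since 309 ≡ 5 (mod 8), (2 / 309) = -1, and (2 / 309)^2 = +1. Now have (17 / 309).
17 ≡ 1 (mod 4), so quadratic reciprocity gives (17 / 309) = (309 / 17). Reduce: 309 ≡ 3 (mod 17). Now have (3 / 17).
17 ≡ 1 (mod 4), so quadratic reciprocity gives (3 / 17) = (17 / 3). Reduce: 17 ≡ 2 (mod 3). Now have (2 / 3).
Factor out 2: 2 = 2. Since 3 ≡ 3 (mod 8), (2 / 3) = -1. Now have -(1 / 3).
(1 / 3) = 1. Collecting the sign factors: -1.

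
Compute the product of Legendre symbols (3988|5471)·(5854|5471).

-1

By multiplicativity, (3988·5854|5471) = (3988|5471)·(5854|5471).
First factor (3988|5471):
Factor out 2: 3988 = 2^2·997. Since 5471 ≡ 7 (mod 8), (2|5471) = +1, and (2|5471)^2 = +1. Now have (997|5471).
997 ≡ 1 (mod 4), so quadratic reciprocity gives (997|5471) = (5471|997). Reduce: 5471 ≡ 486 (mod 997). Now have (486|997).
Factor out 2: 486 = 2·243. Since 997 ≡ 5 (mod 8), (2|997) = -1. Now have -(243|997).
997 ≡ 1 (mod 4), so quadratic reciprocity gives (243|997) = (997|243). Reduce: 997 ≡ 25 (mod 243). Now have -(25|243).
25 ≡ 1 (mod 4), so quadratic reciprocity gives (25|243) = (243|25). Reduce: 243 ≡ 18 (mod 25). Now have -(18|25).
Factor out 2: 18 = 2·9. Since 25 ≡ 1 (mod 8), (2|25) = +1. Now have -(9|25).
9 ≡ 1 (mod 4), so quadratic reciprocity gives (9|25) = (25|9). Reduce: 25 ≡ 7 (mod 9). Now have -(7|9).
9 ≡ 1 (mod 4), so quadratic reciprocity gives (7|9) = (9|7). Reduce: 9 ≡ 2 (mod 7). Now have -(2|7).
Factor out 2: 2 = 2. Since 7 ≡ 7 (mod 8), (2|7) = +1. Now have -(1|7).
(1|7) = 1. Collecting the sign factors: -1.
Second factor (5854|5471):
Reduce the numerator: 5854 ≡ 383 (mod 5471), so (5854|5471) = (383|5471).
Both 383 ≡ 3 and 5471 ≡ 3 (mod 4), so reciprocity gives (383|5471) = -(5471|383). Reduce: 5471 ≡ 109 (mod 383). Now have -(109|383).
109 ≡ 1 (mod 4), so quadratic reciprocity gives (109|383) = (383|109). Reduce: 383 ≡ 56 (mod 109). Now have -(56|109).
Factor out 2: 56 = 2^3·7. Since 109 ≡ 5 (mod 8), (2|109) = -1, and (2|109)^3 = -1. Now have (7|109).
109 ≡ 1 (mod 4), so quadratic reciprocity gives (7|109) = (109|7). Reduce: 109 ≡ 4 (mod 7). Now have (4|7).
Factor out 2: 4 = 2^2. Since 7 ≡ 7 (mod 8), (2|7) = +1, and (2|7)^2 = +1. Now have (1|7).
(1|7) = 1. Collecting the sign factors: 1.
Product: (-1)·(1) = -1.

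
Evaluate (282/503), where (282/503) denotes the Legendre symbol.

1

(282/503)
  = (141/503)    [503 ≡ 7 mod 8 ⇒ (2/503) = +1]
  = (503/141)    [QR: 141 ≡ 1 mod 4, sign kept]
  = (80/141)    [503 ≡ 80 mod 141]
  = (5/141)    [141 ≡ 5 mod 8 ⇒ (2/141)^4 = +1]
  = (141/5)    [QR: 5 ≡ 1 mod 4, sign kept]
  = (1/5)    [141 ≡ 1 mod 5]
  = 1    [(1/5) = 1]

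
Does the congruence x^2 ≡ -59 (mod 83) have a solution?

Reduce the numerator: -59 ≡ 24 (mod 83), so (-59/83) = (24/83).
Factor out 2: 24 = 2^3·3. Since 83 ≡ 3 (mod 8), (2/83) = -1, and (2/83)^3 = -1. Now have -(3/83).
Both 3 ≡ 3 and 83 ≡ 3 (mod 4), so reciprocity gives (3/83) = -(83/3). Reduce: 83 ≡ 2 (mod 3). Now have (2/3).
Factor out 2: 2 = 2. Since 3 ≡ 3 (mod 8), (2/3) = -1. Now have -(1/3).
(1/3) = 1. Collecting the sign factors: -1.
(-59/83) = -1, and 83 is prime, so -59 is not a quadratic residue mod 83.

no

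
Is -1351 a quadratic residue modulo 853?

(-1351|853)
  = (1351|853)    [853 ≡ 1 mod 4 ⇒ (-1|853) = +1]
  = (498|853)    [1351 ≡ 498 mod 853]
  = -(249|853)    [853 ≡ 5 mod 8 ⇒ (2|853) = -1]
  = -(853|249)    [QR: 249 ≡ 1 mod 4, sign kept]
  = -(106|249)    [853 ≡ 106 mod 249]
  = -(53|249)    [249 ≡ 1 mod 8 ⇒ (2|249) = +1]
  = -(249|53)    [QR: 53 ≡ 1 mod 4, sign kept]
  = -(37|53)    [249 ≡ 37 mod 53]
  = -(53|37)    [QR: 37 ≡ 1 mod 4, sign kept]
  = -(16|37)    [53 ≡ 16 mod 37]
  = -(1|37)    [37 ≡ 5 mod 8 ⇒ (2|37)^4 = +1]
  = -1    [(1|37) = 1]
The Legendre symbol is -1, so x^2 ≡ -1351 (mod 853) has no solution.

no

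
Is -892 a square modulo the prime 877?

(-892/877)
  = (892/877)    [877 ≡ 1 mod 4 ⇒ (-1/877) = +1]
  = (15/877)    [892 ≡ 15 mod 877]
  = (877/15)    [QR: 877 ≡ 1 mod 4, sign kept]
  = (7/15)    [877 ≡ 7 mod 15]
  = -(15/7)    [QR: both ≡ 3 mod 4, sign flips]
  = -(1/7)    [15 ≡ 1 mod 7]
  = -1    [(1/7) = 1]
The Legendre symbol is -1, so x^2 ≡ -892 (mod 877) has no solution.

no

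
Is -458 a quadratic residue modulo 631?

no

(-458|631)
  = (173|631)    [-458 ≡ 173 mod 631]
  = (631|173)    [QR: 173 ≡ 1 mod 4, sign kept]
  = (112|173)    [631 ≡ 112 mod 173]
  = (7|173)    [173 ≡ 5 mod 8 ⇒ (2|173)^4 = +1]
  = (173|7)    [QR: 173 ≡ 1 mod 4, sign kept]
  = (5|7)    [173 ≡ 5 mod 7]
  = (7|5)    [QR: 5 ≡ 1 mod 4, sign kept]
  = (2|5)    [7 ≡ 2 mod 5]
  = -(1|5)    [5 ≡ 5 mod 8 ⇒ (2|5) = -1]
  = -1    [(1|5) = 1]
(-458|631) = -1, and 631 is prime, so -458 is not a quadratic residue mod 631.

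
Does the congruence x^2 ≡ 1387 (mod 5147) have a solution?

Both 1387 ≡ 3 and 5147 ≡ 3 (mod 4), so reciprocity gives (1387/5147) = -(5147/1387). Reduce: 5147 ≡ 986 (mod 1387). Now have -(986/1387).
Factor out 2: 986 = 2·493. Since 1387 ≡ 3 (mod 8), (2/1387) = -1. Now have (493/1387).
493 ≡ 1 (mod 4), so quadratic reciprocity gives (493/1387) = (1387/493). Reduce: 1387 ≡ 401 (mod 493). Now have (401/493).
401 ≡ 1 (mod 4), so quadratic reciprocity gives (401/493) = (493/401). Reduce: 493 ≡ 92 (mod 401). Now have (92/401).
Factor out 2: 92 = 2^2·23. Since 401 ≡ 1 (mod 8), (2/401) = +1, and (2/401)^2 = +1. Now have (23/401).
401 ≡ 1 (mod 4), so quadratic reciprocity gives (23/401) = (401/23). Reduce: 401 ≡ 10 (mod 23). Now have (10/23).
Factor out 2: 10 = 2·5. Since 23 ≡ 7 (mod 8), (2/23) = +1. Now have (5/23).
5 ≡ 1 (mod 4), so quadratic reciprocity gives (5/23) = (23/5). Reduce: 23 ≡ 3 (mod 5). Now have (3/5).
5 ≡ 1 (mod 4), so quadratic reciprocity gives (3/5) = (5/3). Reduce: 5 ≡ 2 (mod 3). Now have (2/3).
Factor out 2: 2 = 2. Since 3 ≡ 3 (mod 8), (2/3) = -1. Now have -(1/3).
(1/3) = 1. Collecting the sign factors: -1.
The Legendre symbol is -1, so x^2 ≡ 1387 (mod 5147) has no solution.

no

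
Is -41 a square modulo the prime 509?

(-41|509)
  = (468|509)    [-41 ≡ 468 mod 509]
  = (117|509)    [509 ≡ 5 mod 8 ⇒ (2|509)^2 = +1]
  = (509|117)    [QR: 117 ≡ 1 mod 4, sign kept]
  = (41|117)    [509 ≡ 41 mod 117]
  = (117|41)    [QR: 41 ≡ 1 mod 4, sign kept]
  = (35|41)    [117 ≡ 35 mod 41]
  = (41|35)    [QR: 41 ≡ 1 mod 4, sign kept]
  = (6|35)    [41 ≡ 6 mod 35]
  = -(3|35)    [35 ≡ 3 mod 8 ⇒ (2|35) = -1]
  = (35|3)    [QR: both ≡ 3 mod 4, sign flips]
  = (2|3)    [35 ≡ 2 mod 3]
  = -(1|3)    [3 ≡ 3 mod 8 ⇒ (2|3) = -1]
  = -1    [(1|3) = 1]
The Legendre symbol is -1, so x^2 ≡ -41 (mod 509) has no solution.

no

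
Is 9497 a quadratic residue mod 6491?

no

(9497|6491)
  = (3006|6491)    [9497 ≡ 3006 mod 6491]
  = -(1503|6491)    [6491 ≡ 3 mod 8 ⇒ (2|6491) = -1]
  = (6491|1503)    [QR: both ≡ 3 mod 4, sign flips]
  = (479|1503)    [6491 ≡ 479 mod 1503]
  = -(1503|479)    [QR: both ≡ 3 mod 4, sign flips]
  = -(66|479)    [1503 ≡ 66 mod 479]
  = -(33|479)    [479 ≡ 7 mod 8 ⇒ (2|479) = +1]
  = -(479|33)    [QR: 33 ≡ 1 mod 4, sign kept]
  = -(17|33)    [479 ≡ 17 mod 33]
  = -(33|17)    [QR: 17 ≡ 1 mod 4, sign kept]
  = -(16|17)    [33 ≡ 16 mod 17]
  = -(1|17)    [17 ≡ 1 mod 8 ⇒ (2|17)^4 = +1]
  = -1    [(1|17) = 1]
The Legendre symbol is -1, so x^2 ≡ 9497 (mod 6491) has no solution.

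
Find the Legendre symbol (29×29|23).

1

By multiplicativity, (29·29|23) = (29|23)·(29|23).
First factor (29|23):
(29|23)
  = (6|23)    [29 ≡ 6 mod 23]
  = (3|23)    [23 ≡ 7 mod 8 ⇒ (2|23) = +1]
  = -(23|3)    [QR: both ≡ 3 mod 4, sign flips]
  = -(2|3)    [23 ≡ 2 mod 3]
  = (1|3)    [3 ≡ 3 mod 8 ⇒ (2|3) = -1]
  = 1    [(1|3) = 1]
Second factor (29|23):
(29|23)
  = (6|23)    [29 ≡ 6 mod 23]
  = (3|23)    [23 ≡ 7 mod 8 ⇒ (2|23) = +1]
  = -(23|3)    [QR: both ≡ 3 mod 4, sign flips]
  = -(2|3)    [23 ≡ 2 mod 3]
  = (1|3)    [3 ≡ 3 mod 8 ⇒ (2|3) = -1]
  = 1    [(1|3) = 1]
Product: (1)·(1) = 1.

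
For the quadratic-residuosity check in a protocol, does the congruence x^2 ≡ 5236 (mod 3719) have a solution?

(5236/3719)
  = (1517/3719)    [5236 ≡ 1517 mod 3719]
  = (3719/1517)    [QR: 1517 ≡ 1 mod 4, sign kept]
  = (685/1517)    [3719 ≡ 685 mod 1517]
  = (1517/685)    [QR: 685 ≡ 1 mod 4, sign kept]
  = (147/685)    [1517 ≡ 147 mod 685]
  = (685/147)    [QR: 685 ≡ 1 mod 4, sign kept]
  = (97/147)    [685 ≡ 97 mod 147]
  = (147/97)    [QR: 97 ≡ 1 mod 4, sign kept]
  = (50/97)    [147 ≡ 50 mod 97]
  = (25/97)    [97 ≡ 1 mod 8 ⇒ (2/97) = +1]
  = (97/25)    [QR: 25 ≡ 1 mod 4, sign kept]
  = (22/25)    [97 ≡ 22 mod 25]
  = (11/25)    [25 ≡ 1 mod 8 ⇒ (2/25) = +1]
  = (25/11)    [QR: 25 ≡ 1 mod 4, sign kept]
  = (3/11)    [25 ≡ 3 mod 11]
  = -(11/3)    [QR: both ≡ 3 mod 4, sign flips]
  = -(2/3)    [11 ≡ 2 mod 3]
  = (1/3)    [3 ≡ 3 mod 8 ⇒ (2/3) = -1]
  = 1    [(1/3) = 1]
The Legendre symbol is 1, so x^2 ≡ 5236 (mod 3719) has solution.

yes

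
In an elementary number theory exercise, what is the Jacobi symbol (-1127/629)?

1

Pull out -1: (-1127/629) = (-1/629)·(1127/629). Since 629 ≡ 1 (mod 4), (-1/629) = +1. Now have (1127/629).
Reduce the numerator: 1127 ≡ 498 (mod 629), so (1127/629) = (498/629).
Factor out 2: 498 = 2·249. Since 629 ≡ 5 (mod 8), (2/629) = -1. Now have -(249/629).
249 ≡ 1 (mod 4), so quadratic reciprocity gives (249/629) = (629/249). Reduce: 629 ≡ 131 (mod 249). Now have -(131/249).
249 ≡ 1 (mod 4), so quadratic reciprocity gives (131/249) = (249/131). Reduce: 249 ≡ 118 (mod 131). Now have -(118/131).
Factor out 2: 118 = 2·59. Since 131 ≡ 3 (mod 8), (2/131) = -1. Now have (59/131).
Both 59 ≡ 3 and 131 ≡ 3 (mod 4), so reciprocity gives (59/131) = -(131/59). Reduce: 131 ≡ 13 (mod 59). Now have -(13/59).
13 ≡ 1 (mod 4), so quadratic reciprocity gives (13/59) = (59/13). Reduce: 59 ≡ 7 (mod 13). Now have -(7/13).
13 ≡ 1 (mod 4), so quadratic reciprocity gives (7/13) = (13/7). Reduce: 13 ≡ 6 (mod 7). Now have -(6/7).
Factor out 2: 6 = 2·3. Since 7 ≡ 7 (mod 8), (2/7) = +1. Now have -(3/7).
Both 3 ≡ 3 and 7 ≡ 3 (mod 4), so reciprocity gives (3/7) = -(7/3). Reduce: 7 ≡ 1 (mod 3). Now have (1/3).
(1/3) = 1. Collecting the sign factors: 1.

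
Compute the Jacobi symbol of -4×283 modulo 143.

By multiplicativity, (-4·283|143) = (-4|143)·(283|143).
First factor (-4|143):
Reduce the numerator: -4 ≡ 139 (mod 143), so (-4|143) = (139|143).
Both 139 ≡ 3 and 143 ≡ 3 (mod 4), so reciprocity gives (139|143) = -(143|139). Reduce: 143 ≡ 4 (mod 139). Now have -(4|139).
Factor out 2: 4 = 2^2. Since 139 ≡ 3 (mod 8), (2|139) = -1, and (2|139)^2 = +1. Now have -(1|139).
(1|139) = 1. Collecting the sign factors: -1.
Second factor (283|143):
Reduce the numerator: 283 ≡ 140 (mod 143), so (283|143) = (140|143).
Factor out 2: 140 = 2^2·35. Since 143 ≡ 7 (mod 8), (2|143) = +1, and (2|143)^2 = +1. Now have (35|143).
Both 35 ≡ 3 and 143 ≡ 3 (mod 4), so reciprocity gives (35|143) = -(143|35). Reduce: 143 ≡ 3 (mod 35). Now have -(3|35).
Both 3 ≡ 3 and 35 ≡ 3 (mod 4), so reciprocity gives (3|35) = -(35|3). Reduce: 35 ≡ 2 (mod 3). Now have (2|3).
Factor out 2: 2 = 2. Since 3 ≡ 3 (mod 8), (2|3) = -1. Now have -(1|3).
(1|3) = 1. Collecting the sign factors: -1.
Product: (-1)·(-1) = 1.

1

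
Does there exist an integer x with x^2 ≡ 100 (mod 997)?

yes

Factor out 2: 100 = 2^2·25. Since 997 ≡ 5 (mod 8), (2/997) = -1, and (2/997)^2 = +1. Now have (25/997).
25 ≡ 1 (mod 4), so quadratic reciprocity gives (25/997) = (997/25). Reduce: 997 ≡ 22 (mod 25). Now have (22/25).
Factor out 2: 22 = 2·11. Since 25 ≡ 1 (mod 8), (2/25) = +1. Now have (11/25).
25 ≡ 1 (mod 4), so quadratic reciprocity gives (11/25) = (25/11). Reduce: 25 ≡ 3 (mod 11). Now have (3/11).
Both 3 ≡ 3 and 11 ≡ 3 (mod 4), so reciprocity gives (3/11) = -(11/3). Reduce: 11 ≡ 2 (mod 3). Now have -(2/3).
Factor out 2: 2 = 2. Since 3 ≡ 3 (mod 8), (2/3) = -1. Now have (1/3).
(1/3) = 1. Collecting the sign factors: 1.
The Legendre symbol is 1, so x^2 ≡ 100 (mod 997) has solution.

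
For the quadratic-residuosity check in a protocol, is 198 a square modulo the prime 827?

(198|827)
  = -(99|827)    [827 ≡ 3 mod 8 ⇒ (2|827) = -1]
  = (827|99)    [QR: both ≡ 3 mod 4, sign flips]
  = (35|99)    [827 ≡ 35 mod 99]
  = -(99|35)    [QR: both ≡ 3 mod 4, sign flips]
  = -(29|35)    [99 ≡ 29 mod 35]
  = -(35|29)    [QR: 29 ≡ 1 mod 4, sign kept]
  = -(6|29)    [35 ≡ 6 mod 29]
  = (3|29)    [29 ≡ 5 mod 8 ⇒ (2|29) = -1]
  = (29|3)    [QR: 29 ≡ 1 mod 4, sign kept]
  = (2|3)    [29 ≡ 2 mod 3]
  = -(1|3)    [3 ≡ 3 mod 8 ⇒ (2|3) = -1]
  = -1    [(1|3) = 1]
(198|827) = -1, and 827 is prime, so 198 is not a quadratic residue mod 827.

no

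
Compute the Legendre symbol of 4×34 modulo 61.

1

By multiplicativity, (4·34/61) = (4/61)·(34/61).
First factor (4/61):
Factor out 2: 4 = 2^2. Since 61 ≡ 5 (mod 8), (2/61) = -1, and (2/61)^2 = +1. Now have (1/61).
(1/61) = 1. Collecting the sign factors: 1.
Second factor (34/61):
Factor out 2: 34 = 2·17. Since 61 ≡ 5 (mod 8), (2/61) = -1. Now have -(17/61).
17 ≡ 1 (mod 4), so quadratic reciprocity gives (17/61) = (61/17). Reduce: 61 ≡ 10 (mod 17). Now have -(10/17).
Factor out 2: 10 = 2·5. Since 17 ≡ 1 (mod 8), (2/17) = +1. Now have -(5/17).
5 ≡ 1 (mod 4), so quadratic reciprocity gives (5/17) = (17/5). Reduce: 17 ≡ 2 (mod 5). Now have -(2/5).
Factor out 2: 2 = 2. Since 5 ≡ 5 (mod 8), (2/5) = -1. Now have (1/5).
(1/5) = 1. Collecting the sign factors: 1.
Product: (1)·(1) = 1.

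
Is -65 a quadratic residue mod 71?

(-65/71)
  = (6/71)    [-65 ≡ 6 mod 71]
  = (3/71)    [71 ≡ 7 mod 8 ⇒ (2/71) = +1]
  = -(71/3)    [QR: both ≡ 3 mod 4, sign flips]
  = -(2/3)    [71 ≡ 2 mod 3]
  = (1/3)    [3 ≡ 3 mod 8 ⇒ (2/3) = -1]
  = 1    [(1/3) = 1]
The Legendre symbol is 1, so x^2 ≡ -65 (mod 71) has solution.

yes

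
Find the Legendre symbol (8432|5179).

1

Reduce the numerator: 8432 ≡ 3253 (mod 5179), so (8432|5179) = (3253|5179).
3253 ≡ 1 (mod 4), so quadratic reciprocity gives (3253|5179) = (5179|3253). Reduce: 5179 ≡ 1926 (mod 3253). Now have (1926|3253).
Factor out 2: 1926 = 2·963. Since 3253 ≡ 5 (mod 8), (2|3253) = -1. Now have -(963|3253).
3253 ≡ 1 (mod 4), so quadratic reciprocity gives (963|3253) = (3253|963). Reduce: 3253 ≡ 364 (mod 963). Now have -(364|963).
Factor out 2: 364 = 2^2·91. Since 963 ≡ 3 (mod 8), (2|963) = -1, and (2|963)^2 = +1. Now have -(91|963).
Both 91 ≡ 3 and 963 ≡ 3 (mod 4), so reciprocity gives (91|963) = -(963|91). Reduce: 963 ≡ 53 (mod 91). Now have (53|91).
53 ≡ 1 (mod 4), so quadratic reciprocity gives (53|91) = (91|53). Reduce: 91 ≡ 38 (mod 53). Now have (38|53).
Factor out 2: 38 = 2·19. Since 53 ≡ 5 (mod 8), (2|53) = -1. Now have -(19|53).
53 ≡ 1 (mod 4), so quadratic reciprocity gives (19|53) = (53|19). Reduce: 53 ≡ 15 (mod 19). Now have -(15|19).
Both 15 ≡ 3 and 19 ≡ 3 (mod 4), so reciprocity gives (15|19) = -(19|15). Reduce: 19 ≡ 4 (mod 15). Now have (4|15).
Factor out 2: 4 = 2^2. Since 15 ≡ 7 (mod 8), (2|15) = +1, and (2|15)^2 = +1. Now have (1|15).
(1|15) = 1. Collecting the sign factors: 1.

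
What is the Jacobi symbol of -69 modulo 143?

-1

(-69|143)
  = -(69|143)    [143 ≡ 3 mod 4 ⇒ (-1|143) = -1]
  = -(143|69)    [QR: 69 ≡ 1 mod 4, sign kept]
  = -(5|69)    [143 ≡ 5 mod 69]
  = -(69|5)    [QR: 5 ≡ 1 mod 4, sign kept]
  = -(4|5)    [69 ≡ 4 mod 5]
  = -(1|5)    [5 ≡ 5 mod 8 ⇒ (2|5)^2 = +1]
  = -1    [(1|5) = 1]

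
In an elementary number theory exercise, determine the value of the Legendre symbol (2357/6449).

-1

2357 ≡ 1 (mod 4), so quadratic reciprocity gives (2357/6449) = (6449/2357). Reduce: 6449 ≡ 1735 (mod 2357). Now have (1735/2357).
2357 ≡ 1 (mod 4), so quadratic reciprocity gives (1735/2357) = (2357/1735). Reduce: 2357 ≡ 622 (mod 1735). Now have (622/1735).
Factor out 2: 622 = 2·311. Since 1735 ≡ 7 (mod 8), (2/1735) = +1. Now have (311/1735).
Both 311 ≡ 3 and 1735 ≡ 3 (mod 4), so reciprocity gives (311/1735) = -(1735/311). Reduce: 1735 ≡ 180 (mod 311). Now have -(180/311).
Factor out 2: 180 = 2^2·45. Since 311 ≡ 7 (mod 8), (2/311) = +1, and (2/311)^2 = +1. Now have -(45/311).
45 ≡ 1 (mod 4), so quadratic reciprocity gives (45/311) = (311/45). Reduce: 311 ≡ 41 (mod 45). Now have -(41/45).
41 ≡ 1 (mod 4), so quadratic reciprocity gives (41/45) = (45/41). Reduce: 45 ≡ 4 (mod 41). Now have -(4/41).
Factor out 2: 4 = 2^2. Since 41 ≡ 1 (mod 8), (2/41) = +1, and (2/41)^2 = +1. Now have -(1/41).
(1/41) = 1. Collecting the sign factors: -1.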